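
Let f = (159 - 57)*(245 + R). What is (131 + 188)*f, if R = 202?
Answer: 14544486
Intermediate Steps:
f = 45594 (f = (159 - 57)*(245 + 202) = 102*447 = 45594)
(131 + 188)*f = (131 + 188)*45594 = 319*45594 = 14544486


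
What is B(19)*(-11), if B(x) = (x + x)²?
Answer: -15884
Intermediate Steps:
B(x) = 4*x² (B(x) = (2*x)² = 4*x²)
B(19)*(-11) = (4*19²)*(-11) = (4*361)*(-11) = 1444*(-11) = -15884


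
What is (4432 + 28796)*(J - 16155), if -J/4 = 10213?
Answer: -1894228596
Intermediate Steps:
J = -40852 (J = -4*10213 = -40852)
(4432 + 28796)*(J - 16155) = (4432 + 28796)*(-40852 - 16155) = 33228*(-57007) = -1894228596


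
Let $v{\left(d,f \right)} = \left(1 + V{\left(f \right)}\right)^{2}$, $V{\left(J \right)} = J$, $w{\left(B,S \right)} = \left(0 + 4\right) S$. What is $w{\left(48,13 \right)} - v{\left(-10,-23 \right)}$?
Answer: $-432$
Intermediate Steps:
$w{\left(B,S \right)} = 4 S$
$v{\left(d,f \right)} = \left(1 + f\right)^{2}$
$w{\left(48,13 \right)} - v{\left(-10,-23 \right)} = 4 \cdot 13 - \left(1 - 23\right)^{2} = 52 - \left(-22\right)^{2} = 52 - 484 = -432$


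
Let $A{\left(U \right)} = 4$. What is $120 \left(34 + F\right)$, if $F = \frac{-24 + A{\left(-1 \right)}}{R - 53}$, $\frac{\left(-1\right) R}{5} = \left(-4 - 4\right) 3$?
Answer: $\frac{270960}{67} \approx 4044.2$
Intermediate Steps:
$R = 120$ ($R = - 5 \left(-4 - 4\right) 3 = - 5 \left(\left(-8\right) 3\right) = \left(-5\right) \left(-24\right) = 120$)
$F = - \frac{20}{67}$ ($F = \frac{-24 + 4}{120 - 53} = - \frac{20}{67} \approx -0.29851$)
$120 \left(34 + F\right) = 120 \left(34 - \frac{20}{67}\right) = 120 \cdot \frac{2258}{67} = \frac{270960}{67}$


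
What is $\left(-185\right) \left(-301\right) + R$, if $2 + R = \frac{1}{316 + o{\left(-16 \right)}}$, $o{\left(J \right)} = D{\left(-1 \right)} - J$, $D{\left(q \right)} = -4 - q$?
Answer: $\frac{18319708}{329} \approx 55683.0$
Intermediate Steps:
$o{\left(J \right)} = -3 - J$ ($o{\left(J \right)} = \left(-4 - -1\right) - J = \left(-4 + 1\right) - J = -3 - J$)
$R = - \frac{657}{329}$ ($R = -2 + \frac{1}{316 - -13} = -2 + \frac{1}{316 + \left(-3 + 16\right)} = -2 + \frac{1}{316 + 13} = -2 + \frac{1}{329} = - \frac{657}{329} \approx -1.997$)
$\left(-185\right) \left(-301\right) + R = \left(-185\right) \left(-301\right) - \frac{657}{329} = 55685 - \frac{657}{329} = \frac{18319708}{329}$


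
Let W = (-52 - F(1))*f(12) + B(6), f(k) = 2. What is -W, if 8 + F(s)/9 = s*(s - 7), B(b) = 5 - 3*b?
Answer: -135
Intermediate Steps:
F(s) = -72 + 9*s*(-7 + s) (F(s) = -72 + 9*(s*(s - 7)) = -72 + 9*(s*(-7 + s)) = -72 + 9*s*(-7 + s))
W = 135 (W = (-52 - (-72 - 63*1 + 9*1²))*2 + (5 - 3*6) = (-52 - (-72 - 63 + 9*1))*2 + (5 - 18) = (-52 - (-72 - 63 + 9))*2 - 13 = (-52 - 1*(-126))*2 - 13 = (-52 + 126)*2 - 13 = 74*2 - 13 = 148 - 13 = 135)
-W = -1*135 = -135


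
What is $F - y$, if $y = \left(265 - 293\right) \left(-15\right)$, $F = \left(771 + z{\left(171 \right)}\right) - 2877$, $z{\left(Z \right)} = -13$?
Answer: $-2539$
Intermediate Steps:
$F = -2119$ ($F = \left(771 - 13\right) - 2877 = 758 - 2877 = -2119$)
$y = 420$ ($y = \left(-28\right) \left(-15\right) = 420$)
$F - y = -2119 - 420 = -2539$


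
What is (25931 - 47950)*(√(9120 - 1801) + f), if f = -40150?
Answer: 884062850 - 22019*√7319 ≈ 8.8218e+8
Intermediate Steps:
(25931 - 47950)*(√(9120 - 1801) + f) = (25931 - 47950)*(√(9120 - 1801) - 40150) = -22019*(√7319 - 40150) = -22019*(-40150 + √7319) = 884062850 - 22019*√7319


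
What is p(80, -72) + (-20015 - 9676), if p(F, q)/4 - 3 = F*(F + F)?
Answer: 21521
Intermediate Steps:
p(F, q) = 12 + 8*F**2 (p(F, q) = 12 + 4*(F*(F + F)) = 12 + 4*(F*(2*F)) = 12 + 4*(2*F**2) = 12 + 8*F**2)
p(80, -72) + (-20015 - 9676) = (12 + 8*80**2) + (-20015 - 9676) = (12 + 8*6400) - 29691 = (12 + 51200) - 29691 = 51212 - 29691 = 21521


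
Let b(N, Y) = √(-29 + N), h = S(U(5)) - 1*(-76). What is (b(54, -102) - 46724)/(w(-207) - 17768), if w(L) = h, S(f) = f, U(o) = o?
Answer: 46719/17687 ≈ 2.6414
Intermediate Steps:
h = 81 (h = 5 - 1*(-76) = 5 + 76 = 81)
w(L) = 81
(b(54, -102) - 46724)/(w(-207) - 17768) = (√(-29 + 54) - 46724)/(81 - 17768) = (√25 - 46724)/(-17687) = (5 - 46724)*(-1/17687) = -46719*(-1/17687) = 46719/17687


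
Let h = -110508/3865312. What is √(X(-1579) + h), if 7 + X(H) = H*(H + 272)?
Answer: √481776236322630502/483164 ≈ 1436.6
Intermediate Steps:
X(H) = -7 + H*(272 + H) (X(H) = -7 + H*(H + 272) = -7 + H*(272 + H))
h = -27627/966328 (h = -110508*1/3865312 = -27627/966328 ≈ -0.028590)
√(X(-1579) + h) = √((-7 + (-1579)² + 272*(-1579)) - 27627/966328) = √((-7 + 2493241 - 429488) - 27627/966328) = √(2063746 - 27627/966328) = √(1994255517061/966328) = √481776236322630502/483164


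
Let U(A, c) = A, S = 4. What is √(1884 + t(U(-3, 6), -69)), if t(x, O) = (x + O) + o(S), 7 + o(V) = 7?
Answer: 2*√453 ≈ 42.568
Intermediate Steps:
o(V) = 0 (o(V) = -7 + 7 = 0)
t(x, O) = O + x (t(x, O) = (x + O) + 0 = (O + x) + 0 = O + x)
√(1884 + t(U(-3, 6), -69)) = √(1884 + (-69 - 3)) = √(1884 - 72) = √1812 = 2*√453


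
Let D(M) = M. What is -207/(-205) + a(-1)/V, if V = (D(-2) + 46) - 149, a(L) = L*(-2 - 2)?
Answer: 4183/4305 ≈ 0.97166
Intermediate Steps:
a(L) = -4*L (a(L) = L*(-4) = -4*L)
V = -105 (V = (-2 + 46) - 149 = 44 - 149 = -105)
-207/(-205) + a(-1)/V = -207/(-205) - 4*(-1)/(-105) = -207*(-1/205) + 4*(-1/105) = 207/205 - 4/105 = 4183/4305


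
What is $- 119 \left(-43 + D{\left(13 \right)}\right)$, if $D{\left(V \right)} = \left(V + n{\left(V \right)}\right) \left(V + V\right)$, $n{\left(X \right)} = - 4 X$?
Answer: $125783$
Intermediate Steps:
$D{\left(V \right)} = - 6 V^{2}$ ($D{\left(V \right)} = \left(V - 4 V\right) \left(V + V\right) = - 3 V 2 V = - 6 V^{2}$)
$- 119 \left(-43 + D{\left(13 \right)}\right) = - 119 \left(-43 - 6 \cdot 13^{2}\right) = - 119 \left(-43 - 1014\right) = \left(-119\right) \left(-1057\right) = 125783$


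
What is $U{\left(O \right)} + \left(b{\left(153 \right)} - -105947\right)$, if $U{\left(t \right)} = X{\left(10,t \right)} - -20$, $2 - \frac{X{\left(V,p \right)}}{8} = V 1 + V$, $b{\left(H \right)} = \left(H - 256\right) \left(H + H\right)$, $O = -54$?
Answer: $74305$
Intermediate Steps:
$b{\left(H \right)} = 2 H \left(-256 + H\right)$ ($b{\left(H \right)} = \left(-256 + H\right) 2 H = 2 H \left(-256 + H\right)$)
$X{\left(V,p \right)} = 16 - 16 V$ ($X{\left(V,p \right)} = 16 - 8 \left(V 1 + V\right) = 16 - 8 \left(V + V\right) = 16 - 8 \cdot 2 V = 16 - 16 V$)
$U{\left(t \right)} = -124$ ($U{\left(t \right)} = \left(16 - 160\right) - -20 = \left(16 - 160\right) + 20 = -144 + 20 = -124$)
$U{\left(O \right)} + \left(b{\left(153 \right)} - -105947\right) = -124 + \left(2 \cdot 153 \left(-256 + 153\right) - -105947\right) = -124 + \left(2 \cdot 153 \left(-103\right) + 105947\right) = -124 + \left(-31518 + 105947\right) = -124 + 74429 = 74305$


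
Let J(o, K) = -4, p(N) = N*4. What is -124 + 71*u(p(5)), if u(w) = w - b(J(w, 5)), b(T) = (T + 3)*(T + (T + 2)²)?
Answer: 1296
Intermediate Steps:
p(N) = 4*N
b(T) = (3 + T)*(T + (2 + T)²)
u(w) = w (u(w) = w - (12 + (-4)³ + 8*(-4)² + 19*(-4)) = w - (12 - 64 + 8*16 - 76) = w - (12 - 64 + 128 - 76) = w - 1*0 = w + 0 = w)
-124 + 71*u(p(5)) = -124 + 71*(4*5) = -124 + 71*20 = -124 + 1420 = 1296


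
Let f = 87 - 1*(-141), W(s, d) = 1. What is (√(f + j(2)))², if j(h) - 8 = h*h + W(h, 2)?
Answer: 241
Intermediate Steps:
f = 228 (f = 87 + 141 = 228)
j(h) = 9 + h² (j(h) = 8 + (h*h + 1) = 8 + (h² + 1) = 8 + (1 + h²) = 9 + h²)
(√(f + j(2)))² = (√(228 + (9 + 2²)))² = (√(228 + (9 + 4)))² = (√(228 + 13))² = (√241)² = 241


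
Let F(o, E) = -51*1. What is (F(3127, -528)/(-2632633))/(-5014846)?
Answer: -51/13202249069518 ≈ -3.8630e-12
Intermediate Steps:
F(o, E) = -51
(F(3127, -528)/(-2632633))/(-5014846) = -51/(-2632633)/(-5014846) = -51*(-1/2632633)*(-1/5014846) = (51/2632633)*(-1/5014846) = -51/13202249069518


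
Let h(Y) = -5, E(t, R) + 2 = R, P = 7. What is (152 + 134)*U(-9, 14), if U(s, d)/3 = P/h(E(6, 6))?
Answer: -6006/5 ≈ -1201.2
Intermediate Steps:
E(t, R) = -2 + R
U(s, d) = -21/5 (U(s, d) = 3*(7/(-5)) = 3*(7*(-⅕)) = 3*(-7/5) = -21/5)
(152 + 134)*U(-9, 14) = (152 + 134)*(-21/5) = 286*(-21/5) = -6006/5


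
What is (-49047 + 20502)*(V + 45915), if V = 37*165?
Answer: -1484910900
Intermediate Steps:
V = 6105
(-49047 + 20502)*(V + 45915) = (-49047 + 20502)*(6105 + 45915) = -28545*52020 = -1484910900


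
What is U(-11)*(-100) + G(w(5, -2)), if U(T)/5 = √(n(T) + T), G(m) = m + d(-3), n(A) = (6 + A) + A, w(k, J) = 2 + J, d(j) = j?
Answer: -3 - 1500*I*√3 ≈ -3.0 - 2598.1*I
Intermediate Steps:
n(A) = 6 + 2*A
G(m) = -3 + m (G(m) = m - 3 = -3 + m)
U(T) = 5*√(6 + 3*T) (U(T) = 5*√((6 + 2*T) + T) = 5*√(6 + 3*T))
U(-11)*(-100) + G(w(5, -2)) = (5*√(6 + 3*(-11)))*(-100) + (-3 + (2 - 2)) = (5*√(6 - 33))*(-100) + (-3 + 0) = (5*√(-27))*(-100) - 3 = (5*(3*I*√3))*(-100) - 3 = (15*I*√3)*(-100) - 3 = -1500*I*√3 - 3 = -3 - 1500*I*√3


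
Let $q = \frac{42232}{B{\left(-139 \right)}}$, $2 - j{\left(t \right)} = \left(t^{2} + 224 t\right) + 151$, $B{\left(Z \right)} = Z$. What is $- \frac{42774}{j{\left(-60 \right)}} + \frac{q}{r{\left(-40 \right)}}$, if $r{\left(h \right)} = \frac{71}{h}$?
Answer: $\frac{15948675874}{95640479} \approx 166.76$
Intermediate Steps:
$j{\left(t \right)} = -149 - t^{2} - 224 t$ ($j{\left(t \right)} = 2 - \left(\left(t^{2} + 224 t\right) + 151\right) = 2 - \left(151 + t^{2} + 224 t\right) = -149 - t^{2} - 224 t$)
$q = - \frac{42232}{139}$ ($q = \frac{42232}{-139} = 42232 \left(- \frac{1}{139}\right) = - \frac{42232}{139} \approx -303.83$)
$- \frac{42774}{j{\left(-60 \right)}} + \frac{q}{r{\left(-40 \right)}} = - \frac{42774}{-149 - \left(-60\right)^{2} - -13440} - \frac{42232}{139 \frac{71}{-40}} = - \frac{42774}{-149 - 3600 + 13440} - \frac{42232}{139 \cdot 71 \left(- \frac{1}{40}\right)} = - \frac{42774}{-149 - 3600 + 13440} - \frac{42232}{139 \left(- \frac{71}{40}\right)} = - \frac{42774}{9691} - - \frac{1689280}{9869} = \left(-42774\right) \frac{1}{9691} + \frac{1689280}{9869} = - \frac{42774}{9691} + \frac{1689280}{9869} = \frac{15948675874}{95640479}$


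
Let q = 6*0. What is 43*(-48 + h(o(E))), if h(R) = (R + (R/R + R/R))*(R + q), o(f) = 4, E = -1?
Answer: -1032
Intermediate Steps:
q = 0
h(R) = R*(2 + R) (h(R) = (R + (R/R + R/R))*(R + 0) = (R + (1 + 1))*R = (R + 2)*R = (2 + R)*R = R*(2 + R))
43*(-48 + h(o(E))) = 43*(-48 + 4*(2 + 4)) = 43*(-48 + 4*6) = 43*(-48 + 24) = 43*(-24) = -1032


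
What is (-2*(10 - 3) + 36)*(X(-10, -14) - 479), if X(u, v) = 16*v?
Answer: -15466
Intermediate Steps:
(-2*(10 - 3) + 36)*(X(-10, -14) - 479) = (-2*(10 - 3) + 36)*(16*(-14) - 479) = (-2*7 + 36)*(-224 - 479) = (-14 + 36)*(-703) = 22*(-703) = -15466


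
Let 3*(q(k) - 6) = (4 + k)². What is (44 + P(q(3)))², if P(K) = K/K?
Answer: 2025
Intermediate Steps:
q(k) = 6 + (4 + k)²/3
P(K) = 1
(44 + P(q(3)))² = (44 + 1)² = 45² = 2025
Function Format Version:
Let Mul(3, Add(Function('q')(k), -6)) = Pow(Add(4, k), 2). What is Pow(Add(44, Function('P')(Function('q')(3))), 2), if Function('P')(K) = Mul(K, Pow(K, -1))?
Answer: 2025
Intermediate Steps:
Function('q')(k) = Add(6, Mul(Rational(1, 3), Pow(Add(4, k), 2)))
Function('P')(K) = 1
Pow(Add(44, Function('P')(Function('q')(3))), 2) = Pow(Add(44, 1), 2) = Pow(45, 2) = 2025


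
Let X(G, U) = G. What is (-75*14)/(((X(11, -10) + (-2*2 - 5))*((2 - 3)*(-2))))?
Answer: -525/2 ≈ -262.50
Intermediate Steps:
(-75*14)/(((X(11, -10) + (-2*2 - 5))*((2 - 3)*(-2)))) = (-75*14)/(((11 + (-2*2 - 5))*((2 - 3)*(-2)))) = -1050*1/(2*(11 + (-4 - 5))) = -1050*1/(2*(11 - 9)) = -1050/(2*2) = -1050/4 = -1050*¼ = -525/2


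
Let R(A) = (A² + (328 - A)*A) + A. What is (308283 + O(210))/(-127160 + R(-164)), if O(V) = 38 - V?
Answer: -308111/181116 ≈ -1.7012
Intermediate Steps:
R(A) = A + A² + A*(328 - A) (R(A) = (A² + A*(328 - A)) + A = A + A² + A*(328 - A))
(308283 + O(210))/(-127160 + R(-164)) = (308283 + (38 - 1*210))/(-127160 + 329*(-164)) = (308283 + (38 - 210))/(-127160 - 53956) = (308283 - 172)/(-181116) = 308111*(-1/181116) = -308111/181116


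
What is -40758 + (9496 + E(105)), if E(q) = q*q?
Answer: -20237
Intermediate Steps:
E(q) = q**2
-40758 + (9496 + E(105)) = -40758 + (9496 + 105**2) = -40758 + (9496 + 11025) = -40758 + 20521 = -20237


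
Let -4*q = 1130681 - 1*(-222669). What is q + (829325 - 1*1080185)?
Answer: -1178395/2 ≈ -5.8920e+5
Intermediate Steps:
q = -676675/2 (q = -(1130681 - 1*(-222669))/4 = -(1130681 + 222669)/4 = -1/4*1353350 = -676675/2 ≈ -3.3834e+5)
q + (829325 - 1*1080185) = -676675/2 + (829325 - 1*1080185) = -676675/2 + (829325 - 1080185) = -676675/2 - 250860 = -1178395/2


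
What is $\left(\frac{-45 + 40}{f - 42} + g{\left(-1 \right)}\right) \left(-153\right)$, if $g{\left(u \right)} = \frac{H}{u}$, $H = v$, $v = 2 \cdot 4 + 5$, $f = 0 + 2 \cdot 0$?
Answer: $\frac{27591}{14} \approx 1970.8$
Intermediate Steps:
$f = 0$ ($f = 0 + 0 = 0$)
$v = 13$ ($v = 8 + 5 = 13$)
$H = 13$
$g{\left(u \right)} = \frac{13}{u}$
$\left(\frac{-45 + 40}{f - 42} + g{\left(-1 \right)}\right) \left(-153\right) = \left(\frac{-45 + 40}{0 - 42} + \frac{13}{-1}\right) \left(-153\right) = \left(- \frac{5}{-42} + 13 \left(-1\right)\right) \left(-153\right) = \left(\left(-5\right) \left(- \frac{1}{42}\right) - 13\right) \left(-153\right) = \left(\frac{5}{42} - 13\right) \left(-153\right) = \left(- \frac{541}{42}\right) \left(-153\right) = \frac{27591}{14}$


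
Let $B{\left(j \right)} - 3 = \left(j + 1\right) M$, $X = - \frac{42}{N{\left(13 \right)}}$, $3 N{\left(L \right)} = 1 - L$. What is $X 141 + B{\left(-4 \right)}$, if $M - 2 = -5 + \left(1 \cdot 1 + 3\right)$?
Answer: $\frac{2961}{2} \approx 1480.5$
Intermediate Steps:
$M = 1$ ($M = 2 + \left(-5 + \left(1 \cdot 1 + 3\right)\right) = 2 + \left(-5 + \left(1 + 3\right)\right) = 2 + \left(-5 + 4\right) = 2 - 1 = 1$)
$N{\left(L \right)} = \frac{1}{3} - \frac{L}{3}$ ($N{\left(L \right)} = \frac{1 - L}{3} = \frac{1}{3} - \frac{L}{3}$)
$X = \frac{21}{2}$ ($X = - \frac{42}{\frac{1}{3} - \frac{13}{3}} = - \frac{42}{-4} = \left(-42\right) \left(- \frac{1}{4}\right) = \frac{21}{2} \approx 10.5$)
$B{\left(j \right)} = 4 + j$ ($B{\left(j \right)} = 3 + \left(j + 1\right) 1 = 3 + \left(1 + j\right) 1 = 3 + \left(1 + j\right) = 4 + j$)
$X 141 + B{\left(-4 \right)} = \frac{21}{2} \cdot 141 + \left(4 - 4\right) = \frac{2961}{2} + 0 = \frac{2961}{2}$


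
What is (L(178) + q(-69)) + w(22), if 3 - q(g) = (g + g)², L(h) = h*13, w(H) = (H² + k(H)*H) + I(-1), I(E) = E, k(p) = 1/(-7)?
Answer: -113730/7 ≈ -16247.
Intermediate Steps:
k(p) = -⅐
w(H) = -1 + H² - H/7 (w(H) = (H² - H/7) - 1 = -1 + H² - H/7)
L(h) = 13*h
q(g) = 3 - 4*g² (q(g) = 3 - (g + g)² = 3 - (2*g)² = 3 - 4*g²)
(L(178) + q(-69)) + w(22) = (13*178 + (3 - 4*(-69)²)) + (-1 + 22² - ⅐*22) = (2314 + (3 - 4*4761)) + (-1 + 484 - 22/7) = (2314 + (3 - 19044)) + 3359/7 = (2314 - 19041) + 3359/7 = -16727 + 3359/7 = -113730/7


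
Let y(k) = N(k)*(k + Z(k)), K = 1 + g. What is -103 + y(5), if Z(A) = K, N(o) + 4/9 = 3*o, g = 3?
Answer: 28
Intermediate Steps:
K = 4 (K = 1 + 3 = 4)
N(o) = -4/9 + 3*o
Z(A) = 4
y(k) = (4 + k)*(-4/9 + 3*k) (y(k) = (-4/9 + 3*k)*(k + 4) = (-4/9 + 3*k)*(4 + k) = (4 + k)*(-4/9 + 3*k))
-103 + y(5) = -103 + (-4 + 27*5)*(4 + 5)/9 = -103 + (⅑)*(-4 + 135)*9 = -103 + (⅑)*131*9 = -103 + 131 = 28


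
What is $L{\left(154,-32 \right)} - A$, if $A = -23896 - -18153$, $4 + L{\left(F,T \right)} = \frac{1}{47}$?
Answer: $\frac{269734}{47} \approx 5739.0$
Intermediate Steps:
$L{\left(F,T \right)} = - \frac{187}{47}$ ($L{\left(F,T \right)} = -4 + \frac{1}{47} = - \frac{187}{47}$)
$A = -5743$ ($A = -23896 + 18153 = -5743$)
$L{\left(154,-32 \right)} - A = - \frac{187}{47} - -5743 = - \frac{187}{47} + 5743 = \frac{269734}{47}$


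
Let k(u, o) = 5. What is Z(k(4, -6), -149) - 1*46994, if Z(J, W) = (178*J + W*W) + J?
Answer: -23898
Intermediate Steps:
Z(J, W) = W² + 179*J (Z(J, W) = (178*J + W²) + J = (W² + 178*J) + J = W² + 179*J)
Z(k(4, -6), -149) - 1*46994 = ((-149)² + 179*5) - 1*46994 = (22201 + 895) - 46994 = 23096 - 46994 = -23898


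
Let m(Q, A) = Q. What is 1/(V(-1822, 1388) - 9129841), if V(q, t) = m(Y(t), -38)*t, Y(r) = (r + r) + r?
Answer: -1/3350209 ≈ -2.9849e-7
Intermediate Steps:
Y(r) = 3*r (Y(r) = 2*r + r = 3*r)
V(q, t) = 3*t**2 (V(q, t) = (3*t)*t = 3*t**2)
1/(V(-1822, 1388) - 9129841) = 1/(3*1388**2 - 9129841) = 1/(3*1926544 - 9129841) = 1/(5779632 - 9129841) = 1/(-3350209) = -1/3350209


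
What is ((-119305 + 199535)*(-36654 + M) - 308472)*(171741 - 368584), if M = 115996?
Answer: -1252964784906484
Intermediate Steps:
((-119305 + 199535)*(-36654 + M) - 308472)*(171741 - 368584) = ((-119305 + 199535)*(-36654 + 115996) - 308472)*(171741 - 368584) = (80230*79342 - 308472)*(-196843) = (6365608660 - 308472)*(-196843) = 6365300188*(-196843) = -1252964784906484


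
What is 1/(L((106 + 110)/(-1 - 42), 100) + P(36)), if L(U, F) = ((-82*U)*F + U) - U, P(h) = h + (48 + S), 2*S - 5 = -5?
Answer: 43/1774812 ≈ 2.4228e-5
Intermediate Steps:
S = 0 (S = 5/2 + (½)*(-5) = 5/2 - 5/2 = 0)
P(h) = 48 + h (P(h) = h + (48 + 0) = h + 48 = 48 + h)
L(U, F) = -82*F*U (L(U, F) = (-82*F*U + U) - U = (U - 82*F*U) - U = -82*F*U)
1/(L((106 + 110)/(-1 - 42), 100) + P(36)) = 1/(-82*100*(106 + 110)/(-1 - 42) + (48 + 36)) = 1/(-82*100*216/(-43) + 84) = 1/(-82*100*216*(-1/43) + 84) = 1/(-82*100*(-216/43) + 84) = 1/(1771200/43 + 84) = 1/(1774812/43) = 43/1774812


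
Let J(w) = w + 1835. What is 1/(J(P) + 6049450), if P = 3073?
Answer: 1/6054358 ≈ 1.6517e-7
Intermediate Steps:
J(w) = 1835 + w
1/(J(P) + 6049450) = 1/((1835 + 3073) + 6049450) = 1/(4908 + 6049450) = 1/6054358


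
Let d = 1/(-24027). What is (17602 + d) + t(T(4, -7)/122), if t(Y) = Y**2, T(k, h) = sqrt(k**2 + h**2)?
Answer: 6294791259407/357617868 ≈ 17602.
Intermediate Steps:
d = -1/24027 ≈ -4.1620e-5
T(k, h) = sqrt(h**2 + k**2)
(17602 + d) + t(T(4, -7)/122) = (17602 - 1/24027) + (sqrt((-7)**2 + 4**2)/122)**2 = 422923253/24027 + (sqrt(49 + 16)*(1/122))**2 = 422923253/24027 + (sqrt(65)*(1/122))**2 = 422923253/24027 + (sqrt(65)/122)**2 = 422923253/24027 + 65/14884 = 6294791259407/357617868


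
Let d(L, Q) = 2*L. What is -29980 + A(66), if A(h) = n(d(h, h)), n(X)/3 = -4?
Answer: -29992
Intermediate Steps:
n(X) = -12 (n(X) = 3*(-4) = -12)
A(h) = -12
-29980 + A(66) = -29980 - 12 = -29992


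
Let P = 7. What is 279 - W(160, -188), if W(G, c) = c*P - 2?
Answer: 1597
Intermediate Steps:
W(G, c) = -2 + 7*c (W(G, c) = c*7 - 2 = 7*c - 2 = -2 + 7*c)
279 - W(160, -188) = 279 - (-2 + 7*(-188)) = 279 - (-2 - 1316) = 279 - 1*(-1318) = 279 + 1318 = 1597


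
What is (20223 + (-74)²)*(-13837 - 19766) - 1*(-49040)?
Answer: -863514457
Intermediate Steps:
(20223 + (-74)²)*(-13837 - 19766) - 1*(-49040) = (20223 + 5476)*(-33603) + 49040 = 25699*(-33603) + 49040 = -863563497 + 49040 = -863514457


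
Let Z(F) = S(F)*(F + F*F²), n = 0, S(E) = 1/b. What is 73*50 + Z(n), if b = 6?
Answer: 3650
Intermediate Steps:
S(E) = ⅙ (S(E) = 1/6 = ⅙)
Z(F) = F/6 + F³/6 (Z(F) = (F + F*F²)/6 = (F + F³)/6 = F/6 + F³/6)
73*50 + Z(n) = 73*50 + (⅙)*0*(1 + 0²) = 3650 + (⅙)*0*(1 + 0) = 3650 + (⅙)*0*1 = 3650 + 0 = 3650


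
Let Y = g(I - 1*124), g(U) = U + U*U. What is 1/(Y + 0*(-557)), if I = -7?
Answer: 1/17030 ≈ 5.8720e-5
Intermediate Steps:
g(U) = U + U**2
Y = 17030 (Y = (-7 - 1*124)*(1 + (-7 - 1*124)) = (-7 - 124)*(1 + (-7 - 124)) = -131*(1 - 131) = -131*(-130) = 17030)
1/(Y + 0*(-557)) = 1/(17030 + 0*(-557)) = 1/(17030 + 0) = 1/17030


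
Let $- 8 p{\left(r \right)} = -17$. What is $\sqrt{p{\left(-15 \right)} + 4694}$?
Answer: $\frac{\sqrt{75138}}{4} \approx 68.528$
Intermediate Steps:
$p{\left(r \right)} = \frac{17}{8}$ ($p{\left(r \right)} = \left(- \frac{1}{8}\right) \left(-17\right) = \frac{17}{8}$)
$\sqrt{p{\left(-15 \right)} + 4694} = \sqrt{\frac{17}{8} + 4694} = \sqrt{\frac{37569}{8}} = \frac{\sqrt{75138}}{4}$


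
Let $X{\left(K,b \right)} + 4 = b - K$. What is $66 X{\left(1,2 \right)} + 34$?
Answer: $-164$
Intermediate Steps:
$X{\left(K,b \right)} = -4 + b - K$ ($X{\left(K,b \right)} = -4 - \left(K - b\right) = -4 + b - K$)
$66 X{\left(1,2 \right)} + 34 = 66 \left(-4 + 2 - 1\right) + 34 = 66 \left(-3\right) + 34 = -198 + 34 = -164$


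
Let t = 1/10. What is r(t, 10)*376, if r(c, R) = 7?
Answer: 2632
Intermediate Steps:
t = ⅒ ≈ 0.10000
r(t, 10)*376 = 7*376 = 2632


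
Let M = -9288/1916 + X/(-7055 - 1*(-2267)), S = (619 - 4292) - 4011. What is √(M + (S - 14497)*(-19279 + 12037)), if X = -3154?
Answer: √65014352049045658/20118 ≈ 12674.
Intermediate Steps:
S = -7684 (S = -3673 - 4011 = -7684)
M = -252815/60354 (M = -9288/1916 - 3154/(-7055 - 1*(-2267)) = -9288*1/1916 - 3154/(-7055 + 2267) = -2322/479 - 3154/(-4788) = -2322/479 - 3154*(-1/4788) = -2322/479 + 83/126 = -252815/60354 ≈ -4.1889)
√(M + (S - 14497)*(-19279 + 12037)) = √(-252815/60354 + (-7684 - 14497)*(-19279 + 12037)) = √(-252815/60354 - 22181*(-7242)) = √(-252815/60354 + 160634802) = √(9694952587093/60354) = √65014352049045658/20118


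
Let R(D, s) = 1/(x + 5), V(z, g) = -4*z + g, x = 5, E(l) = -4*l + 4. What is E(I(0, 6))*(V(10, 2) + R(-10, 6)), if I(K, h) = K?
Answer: -758/5 ≈ -151.60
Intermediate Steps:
E(l) = 4 - 4*l
V(z, g) = g - 4*z
R(D, s) = 1/10 (R(D, s) = 1/(5 + 5) = 1/10)
E(I(0, 6))*(V(10, 2) + R(-10, 6)) = (4 - 4*0)*((2 - 4*10) + 1/10) = (4 + 0)*((2 - 40) + 1/10) = 4*(-38 + 1/10) = 4*(-379/10) = -758/5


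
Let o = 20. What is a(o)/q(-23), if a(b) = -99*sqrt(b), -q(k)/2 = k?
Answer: -99*sqrt(5)/23 ≈ -9.6248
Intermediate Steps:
q(k) = -2*k
a(o)/q(-23) = (-198*sqrt(5))/((-2*(-23))) = -198*sqrt(5)/46 = -198*sqrt(5)*(1/46) = -99*sqrt(5)/23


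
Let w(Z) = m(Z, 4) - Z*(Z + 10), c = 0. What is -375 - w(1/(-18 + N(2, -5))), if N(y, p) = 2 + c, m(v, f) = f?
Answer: -97183/256 ≈ -379.62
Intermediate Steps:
N(y, p) = 2 (N(y, p) = 2 + 0 = 2)
w(Z) = 4 - Z*(10 + Z) (w(Z) = 4 - Z*(Z + 10) = 4 - Z*(10 + Z))
-375 - w(1/(-18 + N(2, -5))) = -375 - (4 - (1/(-18 + 2))² - 10/(-18 + 2)) = -375 - (4 - (1/(-16))² - 10/(-16)) = -375 - (4 - (-1/16)² - 10*(-1/16)) = -375 - (4 - 1*1/256 + 5/8) = -375 - (4 - 1/256 + 5/8) = -375 - 1*1183/256 = -375 - 1183/256 = -97183/256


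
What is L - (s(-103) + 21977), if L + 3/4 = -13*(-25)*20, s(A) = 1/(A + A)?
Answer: -6376831/412 ≈ -15478.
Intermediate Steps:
s(A) = 1/(2*A)
L = 25997/4 (L = -¾ - 13*(-25)*20 = -¾ + 325*20 = -¾ + 6500 = 25997/4 ≈ 6499.3)
L - (s(-103) + 21977) = 25997/4 - ((½)/(-103) + 21977) = 25997/4 - ((½)*(-1/103) + 21977) = 25997/4 - (-1/206 + 21977) = 25997/4 - 1*4527261/206 = 25997/4 - 4527261/206 = -6376831/412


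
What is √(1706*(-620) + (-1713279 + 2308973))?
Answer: I*√462026 ≈ 679.72*I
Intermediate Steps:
√(1706*(-620) + (-1713279 + 2308973)) = √(-1057720 + 595694) = √(-462026) = I*√462026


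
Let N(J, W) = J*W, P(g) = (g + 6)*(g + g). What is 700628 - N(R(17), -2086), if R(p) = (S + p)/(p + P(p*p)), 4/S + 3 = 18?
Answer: 256020057802/365415 ≈ 7.0063e+5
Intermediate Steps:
P(g) = 2*g*(6 + g) (P(g) = (6 + g)*(2*g) = 2*g*(6 + g))
S = 4/15 (S = 4/(-3 + 18) = 4/15 ≈ 0.26667)
R(p) = (4/15 + p)/(p + 2*p²*(6 + p²)) (R(p) = (4/15 + p)/(p + 2*(p*p)*(6 + p*p)) = (4/15 + p)/(p + 2*p²*(6 + p²)))
700628 - N(R(17), -2086) = 700628 - (4/15 + 17)/(17*(1 + 2*17*(6 + 17²)))*(-2086) = 700628 - (1/17)*(259/15)/(1 + 2*17*(6 + 289))*(-2086) = 700628 - (1/17)*(259/15)/(1 + 2*17*295)*(-2086) = 700628 - (1/17)*(259/15)/(1 + 10030)*(-2086) = 700628 - (1/17)*(259/15)/10031*(-2086) = 700628 - (1/17)*(1/10031)*(259/15)*(-2086) = 700628 - 37*(-2086)/365415 = 700628 - 1*(-77182/365415) = 700628 + 77182/365415 = 256020057802/365415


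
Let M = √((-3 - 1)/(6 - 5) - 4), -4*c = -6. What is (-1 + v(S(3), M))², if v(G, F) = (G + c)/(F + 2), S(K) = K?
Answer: (-40*√2 + 7*I)/(16*(I + 2*√2)) ≈ -1.0625 + 0.53033*I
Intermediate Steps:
c = 3/2 (c = -¼*(-6) = 3/2 ≈ 1.5000)
M = 2*I*√2 (M = √(-4/1 - 4) = √(-4*1 - 4) = √(-4 - 4) = √(-8) = 2*I*√2 ≈ 2.8284*I)
v(G, F) = (3/2 + G)/(2 + F) (v(G, F) = (G + 3/2)/(F + 2) = (3/2 + G)/(2 + F))
(-1 + v(S(3), M))² = (-1 + (3/2 + 3)/(2 + 2*I*√2))² = (-1 + (9/2)/(2 + 2*I*√2))² = (-1 + 9/(2*(2 + 2*I*√2)))²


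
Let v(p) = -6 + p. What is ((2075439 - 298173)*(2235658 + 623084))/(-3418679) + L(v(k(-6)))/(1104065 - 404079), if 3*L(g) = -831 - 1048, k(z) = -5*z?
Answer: -10669351029816604217/7179082315482 ≈ -1.4862e+6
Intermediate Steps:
L(g) = -1879/3 (L(g) = (-831 - 1048)/3 = (⅓)*(-1879) = -1879/3)
((2075439 - 298173)*(2235658 + 623084))/(-3418679) + L(v(k(-6)))/(1104065 - 404079) = ((2075439 - 298173)*(2235658 + 623084))/(-3418679) - 1879/(3*(1104065 - 404079)) = (1777266*2858742)*(-1/3418679) - 1879/3/699986 = 5080744959372*(-1/3418679) - 1879/3*1/699986 = -5080744959372/3418679 - 1879/2099958 = -10669351029816604217/7179082315482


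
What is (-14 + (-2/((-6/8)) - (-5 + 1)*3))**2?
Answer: 4/9 ≈ 0.44444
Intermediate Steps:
(-14 + (-2/((-6/8)) - (-5 + 1)*3))**2 = (-14 + (-2/((-6*1/8)) - (-4)*3))**2 = (-14 + (-2/(-3/4) - 1*(-12)))**2 = (-14 + (-2*(-4/3) + 12))**2 = (-14 + (8/3 + 12))**2 = (-14 + 44/3)**2 = (2/3)**2 = 4/9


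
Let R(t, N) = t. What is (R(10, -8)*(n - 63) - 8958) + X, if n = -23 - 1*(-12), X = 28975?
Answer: 19277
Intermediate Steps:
n = -11 (n = -23 + 12 = -11)
(R(10, -8)*(n - 63) - 8958) + X = (10*(-11 - 63) - 8958) + 28975 = (10*(-74) - 8958) + 28975 = (-740 - 8958) + 28975 = -9698 + 28975 = 19277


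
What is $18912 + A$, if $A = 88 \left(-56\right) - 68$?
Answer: $13916$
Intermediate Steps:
$A = -4996$ ($A = -4928 - 68 = -4996$)
$18912 + A = 18912 - 4996 = 13916$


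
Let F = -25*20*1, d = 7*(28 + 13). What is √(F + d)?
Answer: I*√213 ≈ 14.595*I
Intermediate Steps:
d = 287 (d = 7*41 = 287)
F = -500 (F = -500*1 = -500)
√(F + d) = √(-500 + 287) = √(-213) = I*√213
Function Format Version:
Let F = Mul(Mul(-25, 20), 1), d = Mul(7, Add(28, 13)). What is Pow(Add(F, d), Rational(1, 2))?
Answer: Mul(I, Pow(213, Rational(1, 2))) ≈ Mul(14.595, I)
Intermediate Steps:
d = 287 (d = Mul(7, 41) = 287)
F = -500 (F = Mul(-500, 1) = -500)
Pow(Add(F, d), Rational(1, 2)) = Pow(Add(-500, 287), Rational(1, 2)) = Pow(-213, Rational(1, 2)) = Mul(I, Pow(213, Rational(1, 2)))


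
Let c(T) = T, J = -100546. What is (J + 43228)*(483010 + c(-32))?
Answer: -27683333004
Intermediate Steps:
(J + 43228)*(483010 + c(-32)) = (-100546 + 43228)*(483010 - 32) = -57318*482978 = -27683333004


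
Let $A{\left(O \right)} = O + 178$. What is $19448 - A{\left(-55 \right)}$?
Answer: $19325$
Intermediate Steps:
$A{\left(O \right)} = 178 + O$
$19448 - A{\left(-55 \right)} = 19448 - \left(178 - 55\right) = 19448 - 123 = 19325$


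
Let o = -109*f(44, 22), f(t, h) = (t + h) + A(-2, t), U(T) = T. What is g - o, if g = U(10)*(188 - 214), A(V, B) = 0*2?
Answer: 6934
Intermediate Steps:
A(V, B) = 0
g = -260 (g = 10*(188 - 214) = 10*(-26) = -260)
f(t, h) = h + t (f(t, h) = (t + h) + 0 = (h + t) + 0 = h + t)
o = -7194 (o = -109*(22 + 44) = -109*66 = -7194)
g - o = -260 - 1*(-7194) = -260 + 7194 = 6934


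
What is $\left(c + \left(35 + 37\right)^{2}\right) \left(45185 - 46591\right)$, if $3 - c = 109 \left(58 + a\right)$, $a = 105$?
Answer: $17687480$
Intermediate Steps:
$c = -17764$ ($c = 3 - 109 \left(58 + 105\right) = 3 - 109 \cdot 163 = 3 - 17767 = -17764$)
$\left(c + \left(35 + 37\right)^{2}\right) \left(45185 - 46591\right) = \left(-17764 + \left(35 + 37\right)^{2}\right) \left(45185 - 46591\right) = \left(-17764 + 72^{2}\right) \left(-1406\right) = \left(-17764 + 5184\right) \left(-1406\right) = \left(-12580\right) \left(-1406\right) = 17687480$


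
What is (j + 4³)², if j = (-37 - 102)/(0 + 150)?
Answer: 89510521/22500 ≈ 3978.2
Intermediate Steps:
j = -139/150 ≈ -0.92667
(j + 4³)² = (-139/150 + 4³)² = (-139/150 + 64)² = (9461/150)² = 89510521/22500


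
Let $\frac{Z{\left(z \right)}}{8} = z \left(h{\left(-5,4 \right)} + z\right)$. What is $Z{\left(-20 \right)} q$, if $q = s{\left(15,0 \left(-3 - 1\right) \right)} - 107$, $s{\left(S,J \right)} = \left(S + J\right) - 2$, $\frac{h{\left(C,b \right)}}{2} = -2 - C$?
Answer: $-210560$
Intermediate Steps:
$h{\left(C,b \right)} = -4 - 2 C$ ($h{\left(C,b \right)} = 2 \left(-2 - C\right) = -4 - 2 C$)
$s{\left(S,J \right)} = -2 + J + S$ ($s{\left(S,J \right)} = \left(J + S\right) - 2 = -2 + J + S$)
$Z{\left(z \right)} = 8 z \left(6 + z\right)$ ($Z{\left(z \right)} = 8 z \left(\left(-4 - -10\right) + z\right) = 8 z \left(\left(-4 + 10\right) + z\right) = 8 z \left(6 + z\right)$)
$q = -94$ ($q = \left(-2 + 0 \left(-3 - 1\right) + 15\right) - 107 = \left(-2 + 0 \left(-4\right) + 15\right) - 107 = \left(-2 + 0 + 15\right) - 107 = 13 - 107 = -94$)
$Z{\left(-20 \right)} q = 8 \left(-20\right) \left(6 - 20\right) \left(-94\right) = 8 \left(-20\right) \left(-14\right) \left(-94\right) = 2240 \left(-94\right) = -210560$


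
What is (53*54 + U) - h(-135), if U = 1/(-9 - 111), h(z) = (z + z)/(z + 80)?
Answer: 3771349/1320 ≈ 2857.1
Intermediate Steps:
h(z) = 2*z/(80 + z) (h(z) = (2*z)/(80 + z) = 2*z/(80 + z))
U = -1/120 (U = 1/(-120) = -1/120 ≈ -0.0083333)
(53*54 + U) - h(-135) = (53*54 - 1/120) - 2*(-135)/(80 - 135) = (2862 - 1/120) - 2*(-135)/(-55) = 343439/120 - 2*(-135)*(-1)/55 = 343439/120 - 1*54/11 = 343439/120 - 54/11 = 3771349/1320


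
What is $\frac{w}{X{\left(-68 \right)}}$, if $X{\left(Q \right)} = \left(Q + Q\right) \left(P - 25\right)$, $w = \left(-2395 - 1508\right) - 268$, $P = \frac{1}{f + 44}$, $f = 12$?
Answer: $- \frac{29197}{23783} \approx -1.2276$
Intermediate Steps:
$P = \frac{1}{56}$ ($P = \frac{1}{12 + 44} = \frac{1}{56} \approx 0.017857$)
$w = -4171$ ($w = -3903 - 268 = -4171$)
$X{\left(Q \right)} = - \frac{1399 Q}{28}$ ($X{\left(Q \right)} = \left(Q + Q\right) \left(\frac{1}{56} - 25\right) = 2 Q \left(- \frac{1399}{56}\right) = - \frac{1399 Q}{28}$)
$\frac{w}{X{\left(-68 \right)}} = - \frac{4171}{\left(- \frac{1399}{28}\right) \left(-68\right)} = - \frac{4171}{\frac{23783}{7}} = \left(-4171\right) \frac{7}{23783} = - \frac{29197}{23783}$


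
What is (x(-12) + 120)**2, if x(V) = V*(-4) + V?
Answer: 24336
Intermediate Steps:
x(V) = -3*V (x(V) = -4*V + V = -3*V)
(x(-12) + 120)**2 = (-3*(-12) + 120)**2 = (36 + 120)**2 = 156**2 = 24336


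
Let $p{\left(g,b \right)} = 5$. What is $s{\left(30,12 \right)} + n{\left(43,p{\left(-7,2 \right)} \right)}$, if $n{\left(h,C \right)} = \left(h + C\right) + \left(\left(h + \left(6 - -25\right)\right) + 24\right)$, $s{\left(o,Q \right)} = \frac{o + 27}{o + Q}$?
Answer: $\frac{2063}{14} \approx 147.36$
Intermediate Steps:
$s{\left(o,Q \right)} = \frac{27 + o}{Q + o}$
$n{\left(h,C \right)} = 55 + C + 2 h$ ($n{\left(h,C \right)} = \left(C + h\right) + \left(\left(h + \left(6 + 25\right)\right) + 24\right) = \left(C + h\right) + \left(\left(h + 31\right) + 24\right) = \left(C + h\right) + \left(\left(31 + h\right) + 24\right) = \left(C + h\right) + \left(55 + h\right) = 55 + C + 2 h$)
$s{\left(30,12 \right)} + n{\left(43,p{\left(-7,2 \right)} \right)} = \frac{27 + 30}{12 + 30} + \left(55 + 5 + 2 \cdot 43\right) = \frac{1}{42} \cdot 57 + \left(55 + 5 + 86\right) = \frac{1}{42} \cdot 57 + 146 = \frac{19}{14} + 146 = \frac{2063}{14}$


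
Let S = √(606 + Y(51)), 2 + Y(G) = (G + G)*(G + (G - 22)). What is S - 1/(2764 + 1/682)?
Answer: -682/1885049 + 2*√2191 ≈ 93.616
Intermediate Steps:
Y(G) = -2 + 2*G*(-22 + 2*G) (Y(G) = -2 + (G + G)*(G + (G - 22)) = -2 + (2*G)*(G + (-22 + G)) = -2 + (2*G)*(-22 + 2*G) = -2 + 2*G*(-22 + 2*G))
S = 2*√2191 (S = √(606 + (-2 - 44*51 + 4*51²)) = √(606 + (-2 - 2244 + 4*2601)) = √(606 + (-2 - 2244 + 10404)) = √(606 + 8158) = √8764 = 2*√2191 ≈ 93.616)
S - 1/(2764 + 1/682) = 2*√2191 - 1/(2764 + 1/682) = 2*√2191 - 1/1885049/682 = 2*√2191 - 1*682/1885049 = 2*√2191 - 682/1885049 = -682/1885049 + 2*√2191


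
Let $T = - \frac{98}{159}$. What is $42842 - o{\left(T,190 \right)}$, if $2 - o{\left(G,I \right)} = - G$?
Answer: $\frac{6811658}{159} \approx 42841.0$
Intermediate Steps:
$T = - \frac{98}{159}$ ($T = \left(-98\right) \frac{1}{159} = - \frac{98}{159} \approx -0.61635$)
$o{\left(G,I \right)} = 2 + G$ ($o{\left(G,I \right)} = 2 - - G = 2 + G$)
$42842 - o{\left(T,190 \right)} = 42842 - \left(2 - \frac{98}{159}\right) = 42842 - \frac{220}{159} = \frac{6811658}{159}$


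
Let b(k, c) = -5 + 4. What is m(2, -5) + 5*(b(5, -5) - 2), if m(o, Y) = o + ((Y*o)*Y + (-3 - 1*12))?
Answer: 22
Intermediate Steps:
b(k, c) = -1
m(o, Y) = -15 + o + o*Y**2 (m(o, Y) = o + (o*Y**2 + (-3 - 12)) = o + (o*Y**2 - 15) = o + (-15 + o*Y**2) = -15 + o + o*Y**2)
m(2, -5) + 5*(b(5, -5) - 2) = (-15 + 2 + 2*(-5)**2) + 5*(-1 - 2) = (-15 + 2 + 2*25) + 5*(-3) = (-15 + 2 + 50) - 15 = 37 - 15 = 22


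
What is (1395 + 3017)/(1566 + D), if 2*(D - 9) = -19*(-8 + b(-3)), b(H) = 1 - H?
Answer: 4412/1613 ≈ 2.7353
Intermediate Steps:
D = 47 (D = 9 + (-19*(-8 + (1 - 1*(-3))))/2 = 9 + (-19*(-8 + (1 + 3)))/2 = 9 + (-19*(-8 + 4))/2 = 9 + (-19*(-4))/2 = 9 + (1/2)*76 = 9 + 38 = 47)
(1395 + 3017)/(1566 + D) = (1395 + 3017)/(1566 + 47) = 4412/1613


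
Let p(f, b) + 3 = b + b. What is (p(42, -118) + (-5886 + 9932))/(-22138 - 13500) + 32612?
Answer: 1162222649/35638 ≈ 32612.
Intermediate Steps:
p(f, b) = -3 + 2*b (p(f, b) = -3 + (b + b) = -3 + 2*b)
(p(42, -118) + (-5886 + 9932))/(-22138 - 13500) + 32612 = ((-3 + 2*(-118)) + (-5886 + 9932))/(-22138 - 13500) + 32612 = ((-3 - 236) + 4046)/(-35638) + 32612 = (-239 + 4046)*(-1/35638) + 32612 = 3807*(-1/35638) + 32612 = -3807/35638 + 32612 = 1162222649/35638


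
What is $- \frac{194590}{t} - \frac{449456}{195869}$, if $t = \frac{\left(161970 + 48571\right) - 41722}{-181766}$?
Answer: $\frac{6927780477709396}{33066408711} \approx 2.0951 \cdot 10^{5}$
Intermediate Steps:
$t = - \frac{168819}{181766}$ ($t = \left(210541 - 41722\right) \left(- \frac{1}{181766}\right) = 168819 \left(- \frac{1}{181766}\right) = - \frac{168819}{181766} \approx -0.92877$)
$- \frac{194590}{t} - \frac{449456}{195869} = - \frac{194590}{- \frac{168819}{181766}} - \frac{449456}{195869} = \left(-194590\right) \left(- \frac{181766}{168819}\right) - \frac{449456}{195869} = \frac{35369845940}{168819} - \frac{449456}{195869} = \frac{6927780477709396}{33066408711}$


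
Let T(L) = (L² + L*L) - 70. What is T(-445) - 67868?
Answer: 328112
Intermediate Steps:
T(L) = -70 + 2*L² (T(L) = (L² + L²) - 70 = 2*L² - 70 = -70 + 2*L²)
T(-445) - 67868 = (-70 + 2*(-445)²) - 67868 = (-70 + 2*198025) - 67868 = (-70 + 396050) - 67868 = 395980 - 67868 = 328112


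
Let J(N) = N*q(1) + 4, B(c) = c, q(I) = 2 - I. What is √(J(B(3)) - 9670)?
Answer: I*√9663 ≈ 98.301*I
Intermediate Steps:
J(N) = 4 + N (J(N) = N*(2 - 1*1) + 4 = N*(2 - 1) + 4 = N*1 + 4 = N + 4 = 4 + N)
√(J(B(3)) - 9670) = √((4 + 3) - 9670) = √(7 - 9670) = √(-9663) = I*√9663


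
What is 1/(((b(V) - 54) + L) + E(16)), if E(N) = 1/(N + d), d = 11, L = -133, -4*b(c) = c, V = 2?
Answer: -54/10123 ≈ -0.0053344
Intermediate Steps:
b(c) = -c/4
E(N) = 1/(11 + N) (E(N) = 1/(N + 11) = 1/(11 + N))
1/(((b(V) - 54) + L) + E(16)) = 1/(((-1/4*2 - 54) - 133) + 1/(11 + 16)) = 1/(((-1/2 - 54) - 133) + 1/27) = 1/((-109/2 - 133) + 1/27) = 1/(-375/2 + 1/27) = 1/(-10123/54) = -54/10123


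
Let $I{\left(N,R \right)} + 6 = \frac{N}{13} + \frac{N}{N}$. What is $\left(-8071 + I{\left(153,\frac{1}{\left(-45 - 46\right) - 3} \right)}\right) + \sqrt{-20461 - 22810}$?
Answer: $- \frac{104835}{13} + i \sqrt{43271} \approx -8064.2 + 208.02 i$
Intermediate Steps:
$I{\left(N,R \right)} = -5 + \frac{N}{13}$ ($I{\left(N,R \right)} = -6 + \left(\frac{N}{13} + \frac{N}{N}\right) = -6 + \left(N \frac{1}{13} + 1\right) = -6 + \left(\frac{N}{13} + 1\right) = -6 + \left(1 + \frac{N}{13}\right) = -5 + \frac{N}{13}$)
$\left(-8071 + I{\left(153,\frac{1}{\left(-45 - 46\right) - 3} \right)}\right) + \sqrt{-20461 - 22810} = \left(-8071 + \left(-5 + \frac{1}{13} \cdot 153\right)\right) + \sqrt{-20461 - 22810} = \left(-8071 + \left(-5 + \frac{153}{13}\right)\right) + \sqrt{-43271} = \left(-8071 + \frac{88}{13}\right) + i \sqrt{43271} = - \frac{104835}{13} + i \sqrt{43271}$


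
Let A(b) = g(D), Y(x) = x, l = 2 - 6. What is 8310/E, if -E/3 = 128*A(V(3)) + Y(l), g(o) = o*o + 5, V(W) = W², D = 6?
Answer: -1385/2622 ≈ -0.52822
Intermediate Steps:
l = -4
g(o) = 5 + o² (g(o) = o² + 5 = 5 + o²)
A(b) = 41 (A(b) = 5 + 6² = 5 + 36 = 41)
E = -15732 (E = -3*(128*41 - 4) = -3*(5248 - 4) = -3*5244 = -15732)
8310/E = 8310/(-15732) = 8310*(-1/15732) = -1385/2622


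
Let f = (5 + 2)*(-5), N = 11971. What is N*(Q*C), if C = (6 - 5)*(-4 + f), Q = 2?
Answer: -933738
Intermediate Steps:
f = -35 (f = 7*(-5) = -35)
C = -39 (C = (6 - 5)*(-4 - 35) = 1*(-39) = -39)
N*(Q*C) = 11971*(2*(-39)) = 11971*(-78) = -933738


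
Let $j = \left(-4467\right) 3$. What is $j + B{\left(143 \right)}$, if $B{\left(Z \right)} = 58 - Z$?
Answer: $-13486$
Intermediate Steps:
$j = -13401$
$j + B{\left(143 \right)} = -13401 + \left(58 - 143\right) = -13401 - 85 = -13486$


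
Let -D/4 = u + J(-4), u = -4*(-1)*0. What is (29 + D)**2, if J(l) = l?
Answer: 2025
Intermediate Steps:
u = 0 (u = 4*0 = 0)
D = 16 (D = -4*(0 - 4) = -4*(-4) = 16)
(29 + D)**2 = (29 + 16)**2 = 45**2 = 2025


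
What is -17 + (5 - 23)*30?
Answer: -557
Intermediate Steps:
-17 + (5 - 23)*30 = -17 - 18*30 = -17 - 540 = -557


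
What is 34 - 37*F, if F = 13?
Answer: -447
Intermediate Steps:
34 - 37*F = 34 - 37*13 = 34 - 481 = -447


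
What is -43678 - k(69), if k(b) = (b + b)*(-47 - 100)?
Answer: -23392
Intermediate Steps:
k(b) = -294*b (k(b) = (2*b)*(-147) = -294*b)
-43678 - k(69) = -43678 - (-294)*69 = -43678 - 1*(-20286) = -43678 + 20286 = -23392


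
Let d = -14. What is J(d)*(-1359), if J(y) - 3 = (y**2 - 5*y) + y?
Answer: -346545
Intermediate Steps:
J(y) = 3 + y**2 - 4*y (J(y) = 3 + ((y**2 - 5*y) + y) = 3 + (y**2 - 4*y) = 3 + y**2 - 4*y)
J(d)*(-1359) = (3 + (-14)**2 - 4*(-14))*(-1359) = (3 + 196 + 56)*(-1359) = 255*(-1359) = -346545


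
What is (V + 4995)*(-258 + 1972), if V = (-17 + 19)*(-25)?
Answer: 8475730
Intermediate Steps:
V = -50 (V = 2*(-25) = -50)
(V + 4995)*(-258 + 1972) = (-50 + 4995)*(-258 + 1972) = 4945*1714 = 8475730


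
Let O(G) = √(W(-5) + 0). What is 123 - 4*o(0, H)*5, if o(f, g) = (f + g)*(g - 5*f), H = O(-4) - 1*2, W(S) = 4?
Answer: 123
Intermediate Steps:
O(G) = 2 (O(G) = √(4 + 0) = √4 = 2)
H = 0 (H = 2 - 1*2 = 2 - 2 = 0)
123 - 4*o(0, H)*5 = 123 - 4*(0² - 5*0² - 4*0*0)*5 = 123 - 4*(0 - 5*0 + 0)*5 = 123 - 4*(0 + 0 + 0)*5 = 123 - 4*0*5 = 123 + 0*5 = 123 + 0 = 123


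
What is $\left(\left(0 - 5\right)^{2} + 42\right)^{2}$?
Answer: $4489$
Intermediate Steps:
$\left(\left(0 - 5\right)^{2} + 42\right)^{2} = \left(\left(-5\right)^{2} + 42\right)^{2} = \left(25 + 42\right)^{2} = 67^{2} = 4489$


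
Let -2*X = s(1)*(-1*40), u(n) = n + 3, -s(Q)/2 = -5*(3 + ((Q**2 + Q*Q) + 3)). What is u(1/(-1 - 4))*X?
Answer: 4480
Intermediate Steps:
s(Q) = 60 + 20*Q**2 (s(Q) = -(-10)*(3 + ((Q**2 + Q*Q) + 3)) = -(-10)*(3 + ((Q**2 + Q**2) + 3)) = -(-10)*(3 + (2*Q**2 + 3)) = -(-10)*(3 + (3 + 2*Q**2)) = -(-10)*(6 + 2*Q**2) = -2*(-30 - 10*Q**2) = 60 + 20*Q**2)
u(n) = 3 + n
X = 1600 (X = -(60 + 20*1**2)*(-1*40)/2 = -(60 + 20*1)*(-40)/2 = -(60 + 20)*(-40)/2 = -40*(-40) = -1/2*(-3200) = 1600)
u(1/(-1 - 4))*X = (3 + 1/(-1 - 4))*1600 = (3 + 1/(-5))*1600 = (3 - 1/5)*1600 = (14/5)*1600 = 4480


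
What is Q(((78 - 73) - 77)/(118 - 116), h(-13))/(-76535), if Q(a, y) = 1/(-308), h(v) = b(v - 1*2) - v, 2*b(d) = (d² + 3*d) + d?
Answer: 1/23572780 ≈ 4.2422e-8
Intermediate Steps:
b(d) = d²/2 + 2*d (b(d) = ((d² + 3*d) + d)/2 = (d² + 4*d)/2 = d²/2 + 2*d)
h(v) = -v + (-2 + v)*(2 + v)/2 (h(v) = (v - 1*2)*(4 + (v - 1*2))/2 - v = (v - 2)*(4 + (v - 2))/2 - v = (-2 + v)*(4 + (-2 + v))/2 - v = (-2 + v)*(2 + v)/2 - v = -v + (-2 + v)*(2 + v)/2)
Q(a, y) = -1/308
Q(((78 - 73) - 77)/(118 - 116), h(-13))/(-76535) = -1/308/(-76535) = -1/308*(-1/76535) = 1/23572780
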